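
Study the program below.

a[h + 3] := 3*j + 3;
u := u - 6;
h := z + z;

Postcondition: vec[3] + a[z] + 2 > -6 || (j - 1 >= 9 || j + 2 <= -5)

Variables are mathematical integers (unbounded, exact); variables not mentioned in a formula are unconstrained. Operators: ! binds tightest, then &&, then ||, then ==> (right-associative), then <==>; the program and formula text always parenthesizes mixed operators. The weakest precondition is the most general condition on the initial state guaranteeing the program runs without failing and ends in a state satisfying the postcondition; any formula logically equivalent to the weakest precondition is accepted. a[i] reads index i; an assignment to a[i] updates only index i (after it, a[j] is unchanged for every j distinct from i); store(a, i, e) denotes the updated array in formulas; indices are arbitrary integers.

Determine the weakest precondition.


Working backward. After the program, the postcondition vec[3] + a[z] + 2 > -6 || (j - 1 >= 9 || j + 2 <= -5) must hold; in canonical form it is a[z] + vec[3] > -8 || j >= 10 || j <= -7.
Before h := z + z: a[z] + vec[3] > -8 || j >= 10 || j <= -7
Before u := u - 6: a[z] + vec[3] > -8 || j >= 10 || j <= -7
Before a[h + 3] := 3*j + 3: vec[3] + store(a, h + 3, 3*j + 3)[z] > -8 || j >= 10 || j <= -7
Answer: WP = vec[3] + store(a, h + 3, 3*j + 3)[z] > -8 || j >= 10 || j <= -7


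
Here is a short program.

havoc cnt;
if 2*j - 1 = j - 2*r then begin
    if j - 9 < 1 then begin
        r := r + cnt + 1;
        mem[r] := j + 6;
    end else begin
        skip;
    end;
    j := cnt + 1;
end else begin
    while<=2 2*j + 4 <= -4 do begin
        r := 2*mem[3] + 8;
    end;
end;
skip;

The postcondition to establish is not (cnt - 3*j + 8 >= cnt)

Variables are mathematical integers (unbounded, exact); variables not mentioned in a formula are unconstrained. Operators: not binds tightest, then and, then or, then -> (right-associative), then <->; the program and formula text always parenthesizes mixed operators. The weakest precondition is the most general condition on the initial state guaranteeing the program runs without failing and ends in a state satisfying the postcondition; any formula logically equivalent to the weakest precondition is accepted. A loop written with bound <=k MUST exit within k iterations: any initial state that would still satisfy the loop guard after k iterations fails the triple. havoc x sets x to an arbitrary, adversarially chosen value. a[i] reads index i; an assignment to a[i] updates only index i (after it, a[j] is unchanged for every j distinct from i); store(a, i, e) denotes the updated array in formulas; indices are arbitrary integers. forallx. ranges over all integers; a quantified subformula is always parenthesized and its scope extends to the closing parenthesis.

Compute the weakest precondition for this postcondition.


Working backward. After the program, the postcondition not (cnt - 3*j + 8 >= cnt) must hold; in canonical form it is not (3*j <= 8).
Before skip: not (3*j <= 8)
Then branch requires (j < 10 -> (not (3*cnt <= 5))) and ((not (j < 10)) -> (not (3*cnt <= 5))); else branch requires (2*j <= -8 -> ((2*j <= -8 -> ((not (2*j <= -8)) and (not (3*j <= 8)))) and ((not (2*j <= -8)) -> (not (3*j <= 8))))) and ((not (2*j <= -8)) -> (not (3*j <= 8))).
Before the if: (j + 2*r = 1 -> ((j < 10 -> (not (3*cnt <= 5))) and ((not (j < 10)) -> (not (3*cnt <= 5))))) and ((not (j + 2*r = 1)) -> ((2*j <= -8 -> ((2*j <= -8 -> ((not (2*j <= -8)) and (not (3*j <= 8)))) and ((not (2*j <= -8)) -> (not (3*j <= 8))))) and ((not (2*j <= -8)) -> (not (3*j <= 8)))))
Before havoc cnt: forall cnt_1. ((j + 2*r = 1 -> ((j < 10 -> (not (3*cnt_1 <= 5))) and ((not (j < 10)) -> (not (3*cnt_1 <= 5))))) and ((not (j + 2*r = 1)) -> ((2*j <= -8 -> ((2*j <= -8 -> ((not (2*j <= -8)) and (not (3*j <= 8)))) and ((not (2*j <= -8)) -> (not (3*j <= 8))))) and ((not (2*j <= -8)) -> (not (3*j <= 8))))))
Answer: WP = forall cnt_1. ((j + 2*r = 1 -> ((j < 10 -> (not (3*cnt_1 <= 5))) and ((not (j < 10)) -> (not (3*cnt_1 <= 5))))) and ((not (j + 2*r = 1)) -> ((2*j <= -8 -> ((2*j <= -8 -> ((not (2*j <= -8)) and (not (3*j <= 8)))) and ((not (2*j <= -8)) -> (not (3*j <= 8))))) and ((not (2*j <= -8)) -> (not (3*j <= 8))))))


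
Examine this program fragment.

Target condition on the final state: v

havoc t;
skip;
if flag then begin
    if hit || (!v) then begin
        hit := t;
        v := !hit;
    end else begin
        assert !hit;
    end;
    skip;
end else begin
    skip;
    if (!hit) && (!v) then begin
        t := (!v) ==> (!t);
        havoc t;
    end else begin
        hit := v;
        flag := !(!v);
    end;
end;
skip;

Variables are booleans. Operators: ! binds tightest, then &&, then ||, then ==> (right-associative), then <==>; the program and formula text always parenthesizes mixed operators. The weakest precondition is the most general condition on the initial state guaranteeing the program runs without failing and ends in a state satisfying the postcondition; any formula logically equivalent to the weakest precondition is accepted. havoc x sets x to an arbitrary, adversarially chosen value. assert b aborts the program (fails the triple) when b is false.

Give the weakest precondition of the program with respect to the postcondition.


Working backward. After the program, v must hold.
Before skip: v
Then branch requires ((hit || (!v)) ==> (!t)) && ((!(hit || (!v))) ==> ((!hit) && v)); else branch requires (((!hit) && (!v)) ==> v) && ((!((!hit) && (!v))) ==> v).
Before the if: (flag ==> (((hit || (!v)) ==> (!t)) && ((!(hit || (!v))) ==> ((!hit) && v)))) && ((!flag) ==> ((((!hit) && (!v)) ==> v) && ((!((!hit) && (!v))) ==> v)))
Before skip: (flag ==> (((hit || (!v)) ==> (!t)) && ((!(hit || (!v))) ==> ((!hit) && v)))) && ((!flag) ==> ((((!hit) && (!v)) ==> v) && ((!((!hit) && (!v))) ==> v)))
Before havoc t: (flag ==> ((!(hit || (!v))) && ((!(hit || (!v))) ==> ((!hit) && v)))) && ((!flag) ==> ((((!hit) && (!v)) ==> v) && ((!((!hit) && (!v))) ==> v))) && (flag ==> ((!(hit || (!v))) ==> ((!hit) && v)))
Answer: WP = (flag ==> ((!(hit || (!v))) && ((!(hit || (!v))) ==> ((!hit) && v)))) && ((!flag) ==> ((((!hit) && (!v)) ==> v) && ((!((!hit) && (!v))) ==> v))) && (flag ==> ((!(hit || (!v))) ==> ((!hit) && v)))


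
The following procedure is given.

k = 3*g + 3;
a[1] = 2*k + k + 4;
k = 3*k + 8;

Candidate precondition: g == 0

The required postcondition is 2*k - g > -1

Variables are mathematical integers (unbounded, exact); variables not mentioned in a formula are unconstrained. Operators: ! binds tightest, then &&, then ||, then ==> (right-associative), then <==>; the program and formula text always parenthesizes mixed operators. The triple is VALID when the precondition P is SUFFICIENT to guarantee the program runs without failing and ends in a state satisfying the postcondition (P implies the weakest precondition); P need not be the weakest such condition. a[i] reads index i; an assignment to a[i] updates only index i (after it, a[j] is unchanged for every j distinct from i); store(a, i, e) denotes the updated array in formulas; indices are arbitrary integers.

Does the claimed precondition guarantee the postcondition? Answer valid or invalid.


Working backward. After the program, the postcondition 2*k - g > -1 must hold; in canonical form it is 2*k > g - 1.
Before k := 3*k + 8: 6*k > g - 17
Before a[1] := 2*k + k + 4: 6*k > g - 17
Before k := 3*g + 3: 17*g > -35
The weakest precondition is 17*g > -35.
Check whether g == 0 implies it.
Every state satisfying the precondition satisfies the weakest precondition: the implication holds.
Answer: valid


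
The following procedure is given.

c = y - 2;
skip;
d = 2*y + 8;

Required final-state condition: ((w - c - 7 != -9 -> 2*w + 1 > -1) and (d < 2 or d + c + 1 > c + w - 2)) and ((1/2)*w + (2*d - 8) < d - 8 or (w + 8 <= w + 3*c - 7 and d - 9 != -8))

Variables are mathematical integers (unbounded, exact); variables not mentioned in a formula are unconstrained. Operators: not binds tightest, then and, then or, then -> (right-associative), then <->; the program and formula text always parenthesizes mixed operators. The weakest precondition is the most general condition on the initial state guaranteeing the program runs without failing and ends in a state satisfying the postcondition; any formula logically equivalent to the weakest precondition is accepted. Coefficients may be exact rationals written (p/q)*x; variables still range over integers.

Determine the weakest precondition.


Working backward. After the program, the postcondition ((w - c - 7 != -9 -> 2*w + 1 > -1) and (d < 2 or d + c + 1 > c + w - 2)) and ((1/2)*w + (2*d - 8) < d - 8 or (w + 8 <= w + 3*c - 7 and d - 9 != -8)) must hold; in canonical form it is (w != c - 2 -> 2*w > -2) and (d < 2 or d > w - 3) and (d + (1/2)*w < 0 or (3*c >= 15 and d != 1)).
Before d := 2*y + 8: (w != c - 2 -> 2*w > -2) and (2*y < -6 or 2*y > w - 11) and ((1/2)*w + 2*y < -8 or (3*c >= 15 and 2*y != -7))
Before skip: (w != c - 2 -> 2*w > -2) and (2*y < -6 or 2*y > w - 11) and ((1/2)*w + 2*y < -8 or (3*c >= 15 and 2*y != -7))
Before c := y - 2: (w != y - 4 -> 2*w > -2) and (2*y < -6 or 2*y > w - 11) and ((1/2)*w + 2*y < -8 or (3*y >= 21 and 2*y != -7))
Answer: WP = (w != y - 4 -> 2*w > -2) and (2*y < -6 or 2*y > w - 11) and ((1/2)*w + 2*y < -8 or (3*y >= 21 and 2*y != -7))


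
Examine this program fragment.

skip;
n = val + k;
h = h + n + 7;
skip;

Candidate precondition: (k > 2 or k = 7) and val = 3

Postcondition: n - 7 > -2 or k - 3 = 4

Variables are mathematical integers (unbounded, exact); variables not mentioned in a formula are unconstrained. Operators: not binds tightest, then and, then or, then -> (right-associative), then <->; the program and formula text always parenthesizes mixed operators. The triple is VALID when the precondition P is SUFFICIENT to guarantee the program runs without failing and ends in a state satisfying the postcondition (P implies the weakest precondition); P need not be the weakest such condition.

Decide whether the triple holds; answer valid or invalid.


Working backward. After the program, the postcondition n - 7 > -2 or k - 3 = 4 must hold; in canonical form it is n > 5 or k = 7.
Before skip: n > 5 or k = 7
Before h := h + n + 7: n > 5 or k = 7
Before n := val + k: k + val > 5 or k = 7
Before skip: k + val > 5 or k = 7
The weakest precondition is k + val > 5 or k = 7.
Check whether (k > 2 or k = 7) and val = 3 implies it.
Every state satisfying the precondition satisfies the weakest precondition: the implication holds.
Answer: valid


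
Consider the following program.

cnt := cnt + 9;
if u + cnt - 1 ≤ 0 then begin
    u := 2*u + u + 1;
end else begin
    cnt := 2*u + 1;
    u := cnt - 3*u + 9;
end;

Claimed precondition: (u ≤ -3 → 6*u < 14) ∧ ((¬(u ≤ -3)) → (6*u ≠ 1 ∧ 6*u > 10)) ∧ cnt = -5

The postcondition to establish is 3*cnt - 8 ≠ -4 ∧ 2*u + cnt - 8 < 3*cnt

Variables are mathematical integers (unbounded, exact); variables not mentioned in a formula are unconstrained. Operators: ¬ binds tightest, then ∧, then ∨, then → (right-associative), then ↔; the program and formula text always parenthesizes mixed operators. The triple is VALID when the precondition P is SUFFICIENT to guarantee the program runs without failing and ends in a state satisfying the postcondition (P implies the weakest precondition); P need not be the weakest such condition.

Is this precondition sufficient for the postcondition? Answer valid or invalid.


Working backward. After the program, the postcondition 3*cnt - 8 ≠ -4 ∧ 2*u + cnt - 8 < 3*cnt must hold; in canonical form it is 3*cnt ≠ 4 ∧ 2*u < 2*cnt + 8.
Then branch requires 3*cnt ≠ 4 ∧ 6*u < 2*cnt + 6; else branch requires 6*u ≠ 1 ∧ 6*u > 10.
Before the if: (cnt + u ≤ 1 → (3*cnt ≠ 4 ∧ 6*u < 2*cnt + 6)) ∧ ((¬(cnt + u ≤ 1)) → (6*u ≠ 1 ∧ 6*u > 10))
Before cnt := cnt + 9: (cnt + u ≤ -8 → (3*cnt ≠ -23 ∧ 6*u < 2*cnt + 24)) ∧ ((¬(cnt + u ≤ -8)) → (6*u ≠ 1 ∧ 6*u > 10))
The weakest precondition is (cnt + u ≤ -8 → (3*cnt ≠ -23 ∧ 6*u < 2*cnt + 24)) ∧ ((¬(cnt + u ≤ -8)) → (6*u ≠ 1 ∧ 6*u > 10)).
Check whether (u ≤ -3 → 6*u < 14) ∧ ((¬(u ≤ -3)) → (6*u ≠ 1 ∧ 6*u > 10)) ∧ cnt = -5 implies it.
Every state satisfying the precondition satisfies the weakest precondition: the implication holds.
Answer: valid


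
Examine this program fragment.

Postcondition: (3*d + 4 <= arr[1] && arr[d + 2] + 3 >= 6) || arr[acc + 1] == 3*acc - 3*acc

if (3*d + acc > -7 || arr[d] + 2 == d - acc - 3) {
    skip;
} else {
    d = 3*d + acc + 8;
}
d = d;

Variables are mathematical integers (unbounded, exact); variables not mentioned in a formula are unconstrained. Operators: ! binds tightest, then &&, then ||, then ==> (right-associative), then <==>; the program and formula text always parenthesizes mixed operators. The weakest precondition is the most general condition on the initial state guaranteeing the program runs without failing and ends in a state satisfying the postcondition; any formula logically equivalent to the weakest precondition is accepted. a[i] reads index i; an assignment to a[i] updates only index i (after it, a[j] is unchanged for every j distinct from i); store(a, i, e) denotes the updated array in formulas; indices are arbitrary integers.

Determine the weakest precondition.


Working backward. After the program, the postcondition (3*d + 4 <= arr[1] && arr[d + 2] + 3 >= 6) || arr[acc + 1] == 3*acc - 3*acc must hold; in canonical form it is (3*d <= arr[1] - 4 && arr[d + 2] >= 3) || arr[acc + 1] == 0.
Before d := d: (3*d <= arr[1] - 4 && arr[d + 2] >= 3) || arr[acc + 1] == 0
Then branch requires (3*d <= arr[1] - 4 && arr[d + 2] >= 3) || arr[acc + 1] == 0; else branch requires (3*acc + 9*d <= arr[1] - 28 && arr[acc + 3*d + 10] >= 3) || arr[acc + 1] == 0.
Before the if: ((acc + 3*d > -7 || arr[d] + acc == d - 5) ==> ((3*d <= arr[1] - 4 && arr[d + 2] >= 3) || arr[acc + 1] == 0)) && ((!(acc + 3*d > -7 || arr[d] + acc == d - 5)) ==> ((3*acc + 9*d <= arr[1] - 28 && arr[acc + 3*d + 10] >= 3) || arr[acc + 1] == 0))
Answer: WP = ((acc + 3*d > -7 || arr[d] + acc == d - 5) ==> ((3*d <= arr[1] - 4 && arr[d + 2] >= 3) || arr[acc + 1] == 0)) && ((!(acc + 3*d > -7 || arr[d] + acc == d - 5)) ==> ((3*acc + 9*d <= arr[1] - 28 && arr[acc + 3*d + 10] >= 3) || arr[acc + 1] == 0))


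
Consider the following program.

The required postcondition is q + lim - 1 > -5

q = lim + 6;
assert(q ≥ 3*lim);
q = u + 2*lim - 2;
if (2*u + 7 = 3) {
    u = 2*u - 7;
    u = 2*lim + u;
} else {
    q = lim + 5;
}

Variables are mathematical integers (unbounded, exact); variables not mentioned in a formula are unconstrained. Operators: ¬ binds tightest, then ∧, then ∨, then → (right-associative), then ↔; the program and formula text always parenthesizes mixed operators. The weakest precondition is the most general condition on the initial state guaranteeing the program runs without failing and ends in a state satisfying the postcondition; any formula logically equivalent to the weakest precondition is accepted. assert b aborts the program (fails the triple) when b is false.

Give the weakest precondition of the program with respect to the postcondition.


Working backward. After the program, the postcondition q + lim - 1 > -5 must hold; in canonical form it is lim + q > -4.
Then branch requires lim + q > -4; else branch requires 2*lim > -9.
Before the if: (2*u = -4 → lim + q > -4) ∧ ((¬(2*u = -4)) → 2*lim > -9)
Before q := u + 2*lim - 2: (2*u = -4 → 3*lim + u > -2) ∧ ((¬(2*u = -4)) → 2*lim > -9)
Before assert q ≥ 3*lim: q ≥ 3*lim ∧ (2*u = -4 → 3*lim + u > -2) ∧ ((¬(2*u = -4)) → 2*lim > -9)
Before q := lim + 6: 2*lim ≤ 6 ∧ (2*u = -4 → 3*lim + u > -2) ∧ ((¬(2*u = -4)) → 2*lim > -9)
Answer: WP = 2*lim ≤ 6 ∧ (2*u = -4 → 3*lim + u > -2) ∧ ((¬(2*u = -4)) → 2*lim > -9)


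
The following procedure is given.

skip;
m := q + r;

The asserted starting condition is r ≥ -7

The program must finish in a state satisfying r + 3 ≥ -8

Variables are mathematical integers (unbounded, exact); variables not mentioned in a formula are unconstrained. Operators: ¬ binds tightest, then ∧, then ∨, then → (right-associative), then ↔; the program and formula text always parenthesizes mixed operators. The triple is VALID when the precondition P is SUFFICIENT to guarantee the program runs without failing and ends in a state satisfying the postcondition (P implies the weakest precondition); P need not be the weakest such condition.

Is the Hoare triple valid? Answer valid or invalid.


Working backward. After the program, the postcondition r + 3 ≥ -8 must hold; in canonical form it is r ≥ -11.
Before m := q + r: r ≥ -11
Before skip: r ≥ -11
The weakest precondition is r ≥ -11.
Check whether r ≥ -7 implies it.
Every state satisfying the precondition satisfies the weakest precondition: the implication holds.
Answer: valid


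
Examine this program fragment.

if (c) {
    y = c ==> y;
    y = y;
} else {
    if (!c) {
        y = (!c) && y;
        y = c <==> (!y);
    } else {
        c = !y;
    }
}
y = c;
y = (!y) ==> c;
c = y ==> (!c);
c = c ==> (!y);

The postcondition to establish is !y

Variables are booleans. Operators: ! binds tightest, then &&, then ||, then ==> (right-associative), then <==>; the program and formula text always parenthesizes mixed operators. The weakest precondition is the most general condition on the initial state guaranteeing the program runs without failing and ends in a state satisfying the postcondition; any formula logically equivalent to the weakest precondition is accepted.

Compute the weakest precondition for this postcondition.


Working backward. After the program, !y must hold.
Before c := c ==> (!y): !y
Before c := y ==> (!c): !y
Before y := (!y) ==> c: !((!y) ==> c)
Before y := c: !((!c) ==> c)
Then branch requires !((!c) ==> c); else branch requires ((!c) ==> (!((!c) ==> c))) && (c ==> (!(y ==> (!y)))).
Before the if: (c ==> (!((!c) ==> c))) && ((!c) ==> (((!c) ==> (!((!c) ==> c))) && (c ==> (!(y ==> (!y))))))
Answer: WP = (c ==> (!((!c) ==> c))) && ((!c) ==> (((!c) ==> (!((!c) ==> c))) && (c ==> (!(y ==> (!y))))))


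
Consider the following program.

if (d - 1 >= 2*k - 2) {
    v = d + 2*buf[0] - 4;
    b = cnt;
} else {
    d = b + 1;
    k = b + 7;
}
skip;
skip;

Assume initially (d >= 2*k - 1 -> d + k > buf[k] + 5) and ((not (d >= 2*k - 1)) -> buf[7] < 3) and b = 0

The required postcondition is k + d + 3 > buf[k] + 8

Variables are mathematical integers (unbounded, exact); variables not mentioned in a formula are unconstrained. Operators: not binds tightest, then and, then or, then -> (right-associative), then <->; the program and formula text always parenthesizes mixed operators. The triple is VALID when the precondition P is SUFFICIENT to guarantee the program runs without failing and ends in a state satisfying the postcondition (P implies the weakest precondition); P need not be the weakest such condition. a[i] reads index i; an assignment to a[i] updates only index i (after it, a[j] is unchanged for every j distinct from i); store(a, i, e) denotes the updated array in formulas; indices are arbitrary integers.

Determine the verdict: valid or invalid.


Working backward. After the program, the postcondition k + d + 3 > buf[k] + 8 must hold; in canonical form it is d + k > buf[k] + 5.
Before skip: d + k > buf[k] + 5
Before skip: d + k > buf[k] + 5
Then branch requires d + k > buf[k] + 5; else branch requires 2*b > buf[b + 7] - 3.
Before the if: (d >= 2*k - 1 -> d + k > buf[k] + 5) and ((not (d >= 2*k - 1)) -> 2*b > buf[b + 7] - 3)
The weakest precondition is (d >= 2*k - 1 -> d + k > buf[k] + 5) and ((not (d >= 2*k - 1)) -> 2*b > buf[b + 7] - 3).
Check whether (d >= 2*k - 1 -> d + k > buf[k] + 5) and ((not (d >= 2*k - 1)) -> buf[7] < 3) and b = 0 implies it.
Every state satisfying the precondition satisfies the weakest precondition: the implication holds.
Answer: valid


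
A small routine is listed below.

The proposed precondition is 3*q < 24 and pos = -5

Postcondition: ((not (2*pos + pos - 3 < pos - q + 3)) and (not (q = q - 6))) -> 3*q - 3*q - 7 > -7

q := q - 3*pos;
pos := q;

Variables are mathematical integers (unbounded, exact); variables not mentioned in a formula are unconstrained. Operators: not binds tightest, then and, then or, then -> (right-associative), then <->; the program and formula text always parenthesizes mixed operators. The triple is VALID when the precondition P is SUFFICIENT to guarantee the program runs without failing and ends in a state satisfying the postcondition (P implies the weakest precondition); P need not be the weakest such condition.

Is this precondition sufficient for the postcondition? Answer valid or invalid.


Working backward. After the program, the postcondition ((not (2*pos + pos - 3 < pos - q + 3)) and (not (q = q - 6))) -> 3*q - 3*q - 7 > -7 must hold; in canonical form it is 2*pos + q < 6.
Before pos := q: 3*q < 6
Before q := q - 3*pos: 3*q < 9*pos + 6
The weakest precondition is 3*q < 9*pos + 6.
Check whether 3*q < 24 and pos = -5 implies it.
Countermodel: at the initial state pos = -5, q = 7, the precondition holds but the weakest precondition fails.
Answer: invalid


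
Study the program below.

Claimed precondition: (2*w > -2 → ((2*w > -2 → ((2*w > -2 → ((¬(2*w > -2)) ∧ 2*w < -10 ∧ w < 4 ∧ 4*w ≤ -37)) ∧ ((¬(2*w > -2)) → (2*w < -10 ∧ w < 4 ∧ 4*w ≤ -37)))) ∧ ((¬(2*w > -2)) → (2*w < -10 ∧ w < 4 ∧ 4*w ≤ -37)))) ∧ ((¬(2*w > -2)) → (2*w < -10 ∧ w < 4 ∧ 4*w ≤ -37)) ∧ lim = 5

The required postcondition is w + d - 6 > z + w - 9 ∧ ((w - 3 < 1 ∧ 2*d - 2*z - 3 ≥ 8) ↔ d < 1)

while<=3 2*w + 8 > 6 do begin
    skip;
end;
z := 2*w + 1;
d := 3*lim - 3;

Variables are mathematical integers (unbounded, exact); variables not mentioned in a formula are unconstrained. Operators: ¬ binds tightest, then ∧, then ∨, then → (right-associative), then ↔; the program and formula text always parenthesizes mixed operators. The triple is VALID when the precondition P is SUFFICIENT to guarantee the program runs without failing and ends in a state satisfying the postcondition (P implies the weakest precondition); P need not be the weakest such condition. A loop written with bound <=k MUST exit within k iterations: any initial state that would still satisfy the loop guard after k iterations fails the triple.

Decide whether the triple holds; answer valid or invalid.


Working backward. After the program, the postcondition w + d - 6 > z + w - 9 ∧ ((w - 3 < 1 ∧ 2*d - 2*z - 3 ≥ 8) ↔ d < 1) must hold; in canonical form it is d > z - 3 ∧ ((w < 4 ∧ 2*d ≥ 2*z + 11) ↔ d < 1).
Before d := 3*lim - 3: 3*lim > z ∧ ((w < 4 ∧ 6*lim ≥ 2*z + 17) ↔ 3*lim < 4)
Before z := 2*w + 1: 3*lim > 2*w + 1 ∧ ((w < 4 ∧ 6*lim ≥ 4*w + 19) ↔ 3*lim < 4)
Before the loop (bound <=3), unroll the exhaustion recursion (WP_0 = exit-now case; WP_j = one more guarded iteration, up to j = 3):
  WP_0: (¬(2*w > -2)) ∧ 3*lim > 2*w + 1 ∧ ((w < 4 ∧ 6*lim ≥ 4*w + 19) ↔ 3*lim < 4)
  WP_1: (2*w > -2 → ((¬(2*w > -2)) ∧ 3*lim > 2*w + 1 ∧ ((w < 4 ∧ 6*lim ≥ 4*w + 19) ↔ 3*lim < 4))) ∧ ((¬(2*w > -2)) → (3*lim > 2*w + 1 ∧ ((w < 4 ∧ 6*lim ≥ 4*w + 19) ↔ 3*lim < 4)))
  WP_2: (2*w > -2 → ((2*w > -2 → ((¬(2*w > -2)) ∧ 3*lim > 2*w + 1 ∧ ((w < 4 ∧ 6*lim ≥ 4*w + 19) ↔ 3*lim < 4))) ∧ ((¬(2*w > -2)) → (3*lim > 2*w + 1 ∧ ((w < 4 ∧ 6*lim ≥ 4*w + 19) ↔ 3*lim < 4))))) ∧ ((¬(2*w > -2)) → (3*lim > 2*w + 1 ∧ ((w < 4 ∧ 6*lim ≥ 4*w + 19) ↔ 3*lim < 4)))
  WP_3: (2*w > -2 → ((2*w > -2 → ((2*w > -2 → ((¬(2*w > -2)) ∧ 3*lim > 2*w + 1 ∧ ((w < 4 ∧ 6*lim ≥ 4*w + 19) ↔ 3*lim < 4))) ∧ ((¬(2*w > -2)) → (3*lim > 2*w + 1 ∧ ((w < 4 ∧ 6*lim ≥ 4*w + 19) ↔ 3*lim < 4))))) ∧ ((¬(2*w > -2)) → (3*lim > 2*w + 1 ∧ ((w < 4 ∧ 6*lim ≥ 4*w + 19) ↔ 3*lim < 4))))) ∧ ((¬(2*w > -2)) → (3*lim > 2*w + 1 ∧ ((w < 4 ∧ 6*lim ≥ 4*w + 19) ↔ 3*lim < 4)))
So before the loop: (2*w > -2 → ((2*w > -2 → ((2*w > -2 → ((¬(2*w > -2)) ∧ 3*lim > 2*w + 1 ∧ ((w < 4 ∧ 6*lim ≥ 4*w + 19) ↔ 3*lim < 4))) ∧ ((¬(2*w > -2)) → (3*lim > 2*w + 1 ∧ ((w < 4 ∧ 6*lim ≥ 4*w + 19) ↔ 3*lim < 4))))) ∧ ((¬(2*w > -2)) → (3*lim > 2*w + 1 ∧ ((w < 4 ∧ 6*lim ≥ 4*w + 19) ↔ 3*lim < 4))))) ∧ ((¬(2*w > -2)) → (3*lim > 2*w + 1 ∧ ((w < 4 ∧ 6*lim ≥ 4*w + 19) ↔ 3*lim < 4)))
The weakest precondition is (2*w > -2 → ((2*w > -2 → ((2*w > -2 → ((¬(2*w > -2)) ∧ 3*lim > 2*w + 1 ∧ ((w < 4 ∧ 6*lim ≥ 4*w + 19) ↔ 3*lim < 4))) ∧ ((¬(2*w > -2)) → (3*lim > 2*w + 1 ∧ ((w < 4 ∧ 6*lim ≥ 4*w + 19) ↔ 3*lim < 4))))) ∧ ((¬(2*w > -2)) → (3*lim > 2*w + 1 ∧ ((w < 4 ∧ 6*lim ≥ 4*w + 19) ↔ 3*lim < 4))))) ∧ ((¬(2*w > -2)) → (3*lim > 2*w + 1 ∧ ((w < 4 ∧ 6*lim ≥ 4*w + 19) ↔ 3*lim < 4))).
Check whether (2*w > -2 → ((2*w > -2 → ((2*w > -2 → ((¬(2*w > -2)) ∧ 2*w < -10 ∧ w < 4 ∧ 4*w ≤ -37)) ∧ ((¬(2*w > -2)) → (2*w < -10 ∧ w < 4 ∧ 4*w ≤ -37)))) ∧ ((¬(2*w > -2)) → (2*w < -10 ∧ w < 4 ∧ 4*w ≤ -37)))) ∧ ((¬(2*w > -2)) → (2*w < -10 ∧ w < 4 ∧ 4*w ≤ -37)) ∧ lim = 5 implies it.
Countermodel: at the initial state lim = 5, w = -10, the precondition holds but the weakest precondition fails.
Answer: invalid


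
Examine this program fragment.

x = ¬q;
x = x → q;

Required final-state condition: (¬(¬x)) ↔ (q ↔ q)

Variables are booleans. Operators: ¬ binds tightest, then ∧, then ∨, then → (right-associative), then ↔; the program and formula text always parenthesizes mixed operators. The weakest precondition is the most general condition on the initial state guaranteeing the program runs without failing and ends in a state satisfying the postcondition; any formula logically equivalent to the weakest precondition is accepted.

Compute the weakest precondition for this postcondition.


Working backward. After the program, the postcondition (¬(¬x)) ↔ (q ↔ q) must hold; in canonical form it is x.
Before x := x → q: x → q
Before x := ¬q: (¬q) → q
Answer: WP = (¬q) → q


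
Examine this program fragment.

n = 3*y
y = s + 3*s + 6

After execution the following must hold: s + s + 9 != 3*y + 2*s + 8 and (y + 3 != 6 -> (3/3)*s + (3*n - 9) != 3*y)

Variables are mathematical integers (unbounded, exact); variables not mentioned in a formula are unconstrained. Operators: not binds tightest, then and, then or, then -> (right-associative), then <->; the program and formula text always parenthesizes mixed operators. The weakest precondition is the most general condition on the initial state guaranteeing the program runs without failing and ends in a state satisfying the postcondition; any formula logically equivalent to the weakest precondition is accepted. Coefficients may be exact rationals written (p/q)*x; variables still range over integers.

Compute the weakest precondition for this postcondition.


Working backward. After the program, the postcondition s + s + 9 != 3*y + 2*s + 8 and (y + 3 != 6 -> (3/3)*s + (3*n - 9) != 3*y) must hold; in canonical form it is 3*y != 1 and (y != 3 -> 3*n + s != 3*y + 9).
Before y := s + 3*s + 6: 12*s != -17 and (4*s != -3 -> 3*n != 11*s + 27)
Before n := 3*y: 12*s != -17 and (4*s != -3 -> 9*y != 11*s + 27)
Answer: WP = 12*s != -17 and (4*s != -3 -> 9*y != 11*s + 27)


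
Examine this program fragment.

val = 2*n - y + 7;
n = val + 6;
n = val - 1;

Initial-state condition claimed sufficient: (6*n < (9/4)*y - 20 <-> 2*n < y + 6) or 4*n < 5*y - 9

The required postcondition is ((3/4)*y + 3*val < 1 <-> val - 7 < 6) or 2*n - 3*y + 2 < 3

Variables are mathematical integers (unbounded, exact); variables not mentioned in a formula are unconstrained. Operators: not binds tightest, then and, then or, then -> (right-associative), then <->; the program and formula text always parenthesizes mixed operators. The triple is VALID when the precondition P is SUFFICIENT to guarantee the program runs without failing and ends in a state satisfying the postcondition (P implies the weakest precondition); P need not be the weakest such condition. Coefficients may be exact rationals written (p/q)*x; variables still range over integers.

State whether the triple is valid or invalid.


Working backward. After the program, the postcondition ((3/4)*y + 3*val < 1 <-> val - 7 < 6) or 2*n - 3*y + 2 < 3 must hold; in canonical form it is (3*val + (3/4)*y < 1 <-> val < 13) or 2*n < 3*y + 1.
Before n := val - 1: (3*val + (3/4)*y < 1 <-> val < 13) or 2*val < 3*y + 3
Before n := val + 6: (3*val + (3/4)*y < 1 <-> val < 13) or 2*val < 3*y + 3
Before val := 2*n - y + 7: (6*n < (9/4)*y - 20 <-> 2*n < y + 6) or 4*n < 5*y - 11
The weakest precondition is (6*n < (9/4)*y - 20 <-> 2*n < y + 6) or 4*n < 5*y - 11.
Check whether (6*n < (9/4)*y - 20 <-> 2*n < y + 6) or 4*n < 5*y - 9 implies it.
Countermodel: at the initial state n = 0, y = 2, the precondition holds but the weakest precondition fails.
Answer: invalid


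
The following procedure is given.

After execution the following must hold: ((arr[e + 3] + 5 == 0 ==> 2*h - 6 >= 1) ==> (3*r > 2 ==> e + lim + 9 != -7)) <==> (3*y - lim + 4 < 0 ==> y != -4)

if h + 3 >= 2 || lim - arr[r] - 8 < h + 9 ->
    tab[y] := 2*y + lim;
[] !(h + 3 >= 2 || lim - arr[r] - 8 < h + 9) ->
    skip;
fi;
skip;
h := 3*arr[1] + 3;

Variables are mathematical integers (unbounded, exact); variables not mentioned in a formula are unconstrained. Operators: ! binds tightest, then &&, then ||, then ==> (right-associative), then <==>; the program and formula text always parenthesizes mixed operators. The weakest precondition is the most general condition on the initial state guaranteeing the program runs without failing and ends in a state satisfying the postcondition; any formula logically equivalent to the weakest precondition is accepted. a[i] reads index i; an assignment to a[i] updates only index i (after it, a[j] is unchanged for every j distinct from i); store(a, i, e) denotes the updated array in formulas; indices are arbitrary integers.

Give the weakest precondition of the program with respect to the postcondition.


Working backward. After the program, the postcondition ((arr[e + 3] + 5 == 0 ==> 2*h - 6 >= 1) ==> (3*r > 2 ==> e + lim + 9 != -7)) <==> (3*y - lim + 4 < 0 ==> y != -4) must hold; in canonical form it is ((arr[e + 3] == -5 ==> 2*h >= 7) ==> (3*r > 2 ==> e + lim != -16)) <==> (3*y < lim - 4 ==> y != -4).
Before h := 3*arr[1] + 3: ((arr[e + 3] == -5 ==> 6*arr[1] >= 1) ==> (3*r > 2 ==> e + lim != -16)) <==> (3*y < lim - 4 ==> y != -4)
Before skip: ((arr[e + 3] == -5 ==> 6*arr[1] >= 1) ==> (3*r > 2 ==> e + lim != -16)) <==> (3*y < lim - 4 ==> y != -4)
Then branch requires ((arr[e + 3] == -5 ==> 6*arr[1] >= 1) ==> (3*r > 2 ==> e + lim != -16)) <==> (3*y < lim - 4 ==> y != -4); else branch requires ((arr[e + 3] == -5 ==> 6*arr[1] >= 1) ==> (3*r > 2 ==> e + lim != -16)) <==> (3*y < lim - 4 ==> y != -4).
Before the if: ((h >= -1 || lim < arr[r] + h + 17) ==> (((arr[e + 3] == -5 ==> 6*arr[1] >= 1) ==> (3*r > 2 ==> e + lim != -16)) <==> (3*y < lim - 4 ==> y != -4))) && ((!(h >= -1 || lim < arr[r] + h + 17)) ==> (((arr[e + 3] == -5 ==> 6*arr[1] >= 1) ==> (3*r > 2 ==> e + lim != -16)) <==> (3*y < lim - 4 ==> y != -4)))
Answer: WP = ((h >= -1 || lim < arr[r] + h + 17) ==> (((arr[e + 3] == -5 ==> 6*arr[1] >= 1) ==> (3*r > 2 ==> e + lim != -16)) <==> (3*y < lim - 4 ==> y != -4))) && ((!(h >= -1 || lim < arr[r] + h + 17)) ==> (((arr[e + 3] == -5 ==> 6*arr[1] >= 1) ==> (3*r > 2 ==> e + lim != -16)) <==> (3*y < lim - 4 ==> y != -4)))


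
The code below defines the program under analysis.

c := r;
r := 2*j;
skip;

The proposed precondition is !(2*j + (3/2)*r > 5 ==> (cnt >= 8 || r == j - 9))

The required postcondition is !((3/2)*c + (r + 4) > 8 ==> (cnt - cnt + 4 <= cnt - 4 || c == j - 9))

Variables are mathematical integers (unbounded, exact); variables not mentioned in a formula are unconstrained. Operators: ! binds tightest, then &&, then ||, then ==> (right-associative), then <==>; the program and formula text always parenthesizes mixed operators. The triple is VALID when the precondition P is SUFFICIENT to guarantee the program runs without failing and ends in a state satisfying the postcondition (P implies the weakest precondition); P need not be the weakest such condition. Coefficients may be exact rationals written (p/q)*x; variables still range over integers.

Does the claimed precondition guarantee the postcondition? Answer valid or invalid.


Working backward. After the program, the postcondition !((3/2)*c + (r + 4) > 8 ==> (cnt - cnt + 4 <= cnt - 4 || c == j - 9)) must hold; in canonical form it is !((3/2)*c + r > 4 ==> (cnt >= 8 || c == j - 9)).
Before skip: !((3/2)*c + r > 4 ==> (cnt >= 8 || c == j - 9))
Before r := 2*j: !((3/2)*c + 2*j > 4 ==> (cnt >= 8 || c == j - 9))
Before c := r: !(2*j + (3/2)*r > 4 ==> (cnt >= 8 || r == j - 9))
The weakest precondition is !(2*j + (3/2)*r > 4 ==> (cnt >= 8 || r == j - 9)).
Check whether !(2*j + (3/2)*r > 5 ==> (cnt >= 8 || r == j - 9)) implies it.
Every state satisfying the precondition satisfies the weakest precondition: the implication holds.
Answer: valid


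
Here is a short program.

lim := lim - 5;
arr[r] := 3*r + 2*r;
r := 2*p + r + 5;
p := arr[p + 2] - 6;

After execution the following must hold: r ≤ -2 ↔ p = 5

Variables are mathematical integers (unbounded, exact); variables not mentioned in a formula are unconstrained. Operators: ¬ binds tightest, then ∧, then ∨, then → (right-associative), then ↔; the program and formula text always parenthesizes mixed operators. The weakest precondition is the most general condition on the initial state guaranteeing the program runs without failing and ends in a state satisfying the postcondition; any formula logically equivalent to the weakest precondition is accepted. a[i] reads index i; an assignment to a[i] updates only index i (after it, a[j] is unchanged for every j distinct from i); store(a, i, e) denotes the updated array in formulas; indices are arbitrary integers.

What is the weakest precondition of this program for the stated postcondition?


Working backward. After the program, r ≤ -2 ↔ p = 5 must hold.
Before p := arr[p + 2] - 6: r ≤ -2 ↔ arr[p + 2] = 11
Before r := 2*p + r + 5: 2*p + r ≤ -7 ↔ arr[p + 2] = 11
Before arr[r] := 3*r + 2*r: 2*p + r ≤ -7 ↔ store(arr, r, 5*r)[p + 2] = 11
Before lim := lim - 5: 2*p + r ≤ -7 ↔ store(arr, r, 5*r)[p + 2] = 11
Answer: WP = 2*p + r ≤ -7 ↔ store(arr, r, 5*r)[p + 2] = 11


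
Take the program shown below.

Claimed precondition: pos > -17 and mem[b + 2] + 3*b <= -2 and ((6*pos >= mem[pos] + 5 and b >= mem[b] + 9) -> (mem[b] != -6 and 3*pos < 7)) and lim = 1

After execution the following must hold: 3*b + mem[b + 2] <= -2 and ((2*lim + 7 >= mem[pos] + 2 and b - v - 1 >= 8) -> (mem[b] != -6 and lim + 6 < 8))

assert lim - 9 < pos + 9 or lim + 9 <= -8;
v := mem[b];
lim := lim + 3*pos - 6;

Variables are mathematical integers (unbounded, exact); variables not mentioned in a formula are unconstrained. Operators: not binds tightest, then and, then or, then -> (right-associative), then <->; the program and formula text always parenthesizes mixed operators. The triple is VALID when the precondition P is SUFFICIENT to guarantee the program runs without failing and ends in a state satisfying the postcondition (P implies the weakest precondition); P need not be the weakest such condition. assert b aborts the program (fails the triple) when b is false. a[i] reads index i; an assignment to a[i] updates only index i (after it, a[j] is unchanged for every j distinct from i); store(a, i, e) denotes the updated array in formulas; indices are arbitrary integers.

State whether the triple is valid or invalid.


Working backward. After the program, the postcondition 3*b + mem[b + 2] <= -2 and ((2*lim + 7 >= mem[pos] + 2 and b - v - 1 >= 8) -> (mem[b] != -6 and lim + 6 < 8)) must hold; in canonical form it is mem[b + 2] + 3*b <= -2 and ((2*lim >= mem[pos] - 5 and b >= v + 9) -> (mem[b] != -6 and lim < 2)).
Before lim := lim + 3*pos - 6: mem[b + 2] + 3*b <= -2 and ((2*lim + 6*pos >= mem[pos] + 7 and b >= v + 9) -> (mem[b] != -6 and lim + 3*pos < 8))
Before v := mem[b]: mem[b + 2] + 3*b <= -2 and ((2*lim + 6*pos >= mem[pos] + 7 and b >= mem[b] + 9) -> (mem[b] != -6 and lim + 3*pos < 8))
Before assert lim - 9 < pos + 9 or lim + 9 <= -8: (lim < pos + 18 or lim <= -17) and mem[b + 2] + 3*b <= -2 and ((2*lim + 6*pos >= mem[pos] + 7 and b >= mem[b] + 9) -> (mem[b] != -6 and lim + 3*pos < 8))
The weakest precondition is (lim < pos + 18 or lim <= -17) and mem[b + 2] + 3*b <= -2 and ((2*lim + 6*pos >= mem[pos] + 7 and b >= mem[b] + 9) -> (mem[b] != -6 and lim + 3*pos < 8)).
Check whether pos > -17 and mem[b + 2] + 3*b <= -2 and ((6*pos >= mem[pos] + 5 and b >= mem[b] + 9) -> (mem[b] != -6 and 3*pos < 7)) and lim = 1 implies it.
Every state satisfying the precondition satisfies the weakest precondition: the implication holds.
Answer: valid


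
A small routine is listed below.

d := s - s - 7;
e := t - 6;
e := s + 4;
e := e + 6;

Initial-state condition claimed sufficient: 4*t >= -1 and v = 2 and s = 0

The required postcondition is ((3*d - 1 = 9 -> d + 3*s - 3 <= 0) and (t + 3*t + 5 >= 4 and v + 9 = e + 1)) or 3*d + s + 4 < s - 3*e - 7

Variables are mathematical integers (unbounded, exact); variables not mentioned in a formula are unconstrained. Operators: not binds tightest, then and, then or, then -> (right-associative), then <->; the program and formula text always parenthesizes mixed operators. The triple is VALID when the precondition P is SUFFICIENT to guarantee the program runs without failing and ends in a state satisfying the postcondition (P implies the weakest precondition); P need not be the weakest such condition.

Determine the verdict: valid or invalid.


Working backward. After the program, the postcondition ((3*d - 1 = 9 -> d + 3*s - 3 <= 0) and (t + 3*t + 5 >= 4 and v + 9 = e + 1)) or 3*d + s + 4 < s - 3*e - 7 must hold; in canonical form it is ((3*d = 10 -> d + 3*s <= 3) and 4*t >= -1 and v = e - 8) or 3*d + 3*e < -11.
Before e := e + 6: ((3*d = 10 -> d + 3*s <= 3) and 4*t >= -1 and v = e - 2) or 3*d + 3*e < -29
Before e := s + 4: ((3*d = 10 -> d + 3*s <= 3) and 4*t >= -1 and v = s + 2) or 3*d + 3*s < -41
Before e := t - 6: ((3*d = 10 -> d + 3*s <= 3) and 4*t >= -1 and v = s + 2) or 3*d + 3*s < -41
Before d := s - s - 7: (4*t >= -1 and v = s + 2) or 3*s < -20
The weakest precondition is (4*t >= -1 and v = s + 2) or 3*s < -20.
Check whether 4*t >= -1 and v = 2 and s = 0 implies it.
Every state satisfying the precondition satisfies the weakest precondition: the implication holds.
Answer: valid


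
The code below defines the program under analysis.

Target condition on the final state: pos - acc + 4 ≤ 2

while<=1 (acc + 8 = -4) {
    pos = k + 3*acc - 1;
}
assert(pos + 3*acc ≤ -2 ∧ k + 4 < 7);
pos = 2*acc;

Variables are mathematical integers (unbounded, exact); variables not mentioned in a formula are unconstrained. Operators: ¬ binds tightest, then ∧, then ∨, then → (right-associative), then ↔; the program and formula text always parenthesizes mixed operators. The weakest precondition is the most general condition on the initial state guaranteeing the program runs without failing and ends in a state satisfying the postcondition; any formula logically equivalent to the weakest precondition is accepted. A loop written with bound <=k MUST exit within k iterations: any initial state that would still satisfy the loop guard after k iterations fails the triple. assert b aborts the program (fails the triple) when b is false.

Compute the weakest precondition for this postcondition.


Working backward. After the program, the postcondition pos - acc + 4 ≤ 2 must hold; in canonical form it is pos ≤ acc - 2.
Before pos := 2*acc: acc ≤ -2
Before assert pos + 3*acc ≤ -2 ∧ k + 4 < 7: 3*acc + pos ≤ -2 ∧ k < 3 ∧ acc ≤ -2
Before the loop (bound <=1), unroll the exhaustion recursion (WP_0 = exit-now case; WP_j = one more guarded iteration, up to j = 1):
  WP_0: (¬(acc = -12)) ∧ 3*acc + pos ≤ -2 ∧ k < 3 ∧ acc ≤ -2
  WP_1: (acc = -12 → ((¬(acc = -12)) ∧ 6*acc + k ≤ -1 ∧ k < 3 ∧ acc ≤ -2)) ∧ ((¬(acc = -12)) → (3*acc + pos ≤ -2 ∧ k < 3 ∧ acc ≤ -2))
So before the loop: (acc = -12 → ((¬(acc = -12)) ∧ 6*acc + k ≤ -1 ∧ k < 3 ∧ acc ≤ -2)) ∧ ((¬(acc = -12)) → (3*acc + pos ≤ -2 ∧ k < 3 ∧ acc ≤ -2))
Answer: WP = (acc = -12 → ((¬(acc = -12)) ∧ 6*acc + k ≤ -1 ∧ k < 3 ∧ acc ≤ -2)) ∧ ((¬(acc = -12)) → (3*acc + pos ≤ -2 ∧ k < 3 ∧ acc ≤ -2))
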